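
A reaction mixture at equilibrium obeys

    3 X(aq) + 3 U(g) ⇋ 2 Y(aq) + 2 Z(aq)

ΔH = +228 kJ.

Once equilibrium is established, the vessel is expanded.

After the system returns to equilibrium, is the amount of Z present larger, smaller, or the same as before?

Gas moles: reactants 3, products 0 (Δn_gas = -3). Expansion shifts the system toward the side with more moles of gas — to the left.
The net shift is to the left. Z is a product, so its amount decreases.

decreases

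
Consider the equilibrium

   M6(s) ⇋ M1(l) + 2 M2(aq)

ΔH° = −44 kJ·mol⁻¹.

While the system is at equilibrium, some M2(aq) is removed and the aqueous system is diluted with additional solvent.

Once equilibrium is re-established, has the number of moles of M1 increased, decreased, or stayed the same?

Removing M2 (aq), a product, drives the reaction to the right.
Dilution lowers every aqueous concentration by the same factor. Δn_aq = 2 − 0 = +2, so the system shifts toward the side with more dissolved moles — to the right.
The net shift is to the right. M1 is a product, so its amount increases.

increases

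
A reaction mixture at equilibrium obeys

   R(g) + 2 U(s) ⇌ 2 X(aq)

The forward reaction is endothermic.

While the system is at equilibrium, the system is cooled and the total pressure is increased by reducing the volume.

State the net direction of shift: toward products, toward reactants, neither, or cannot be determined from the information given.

The forward reaction is endothermic. Lowering T favours the exothermic direction — shift to the left.
Gas moles: reactants 1, products 0 (Δn_gas = -1). Compression shifts the system toward the side with fewer moles of gas — to the right.
The individual effects push in opposite directions; without quantitative information the net direction cannot be determined.

cannot be determined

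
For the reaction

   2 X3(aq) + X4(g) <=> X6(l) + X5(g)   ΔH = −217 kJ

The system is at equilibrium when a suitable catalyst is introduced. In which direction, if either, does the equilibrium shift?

A catalyst speeds both forward and reverse rates equally; it changes neither Q nor K — no shift from this change.

no shift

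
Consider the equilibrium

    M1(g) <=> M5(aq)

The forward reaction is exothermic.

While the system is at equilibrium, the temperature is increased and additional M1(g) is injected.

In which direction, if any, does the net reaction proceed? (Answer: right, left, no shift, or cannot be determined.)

The forward reaction is exothermic. Raising T favours the endothermic direction — shift to the left.
Adding M1 (g), a reactant, drives the reaction to the right.
The individual effects push in opposite directions; without quantitative information the net direction cannot be determined.

cannot be determined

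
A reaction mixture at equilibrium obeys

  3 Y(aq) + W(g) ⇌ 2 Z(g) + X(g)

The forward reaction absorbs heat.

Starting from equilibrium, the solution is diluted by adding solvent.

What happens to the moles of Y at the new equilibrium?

Dilution lowers every aqueous concentration by the same factor. Δn_aq = 0 − 3 = -3, so the system shifts toward the side with more dissolved moles — to the left.
The net shift is to the left. Y is a reactant, so its amount increases.

increases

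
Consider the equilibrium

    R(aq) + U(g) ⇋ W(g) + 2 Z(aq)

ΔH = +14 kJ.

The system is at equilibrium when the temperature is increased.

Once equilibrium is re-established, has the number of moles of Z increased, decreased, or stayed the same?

The forward reaction is endothermic. Raising T favours the endothermic direction — shift to the right.
The net shift is to the right. Z is a product, so its amount increases.

increases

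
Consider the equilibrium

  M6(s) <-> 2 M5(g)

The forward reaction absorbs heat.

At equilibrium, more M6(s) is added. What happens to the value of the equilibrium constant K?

unchanged

The equilibrium constant depends only on temperature. This perturbation changes neither the position of equilibrium nor K.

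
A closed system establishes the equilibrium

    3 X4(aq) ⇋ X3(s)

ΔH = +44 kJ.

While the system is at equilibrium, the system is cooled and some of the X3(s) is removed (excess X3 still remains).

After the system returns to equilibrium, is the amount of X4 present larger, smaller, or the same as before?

increases

The forward reaction is endothermic. Lowering T favours the exothermic direction — shift to the left.
X3 is a pure solid; its activity is 1 regardless of amount, so Q is unaffected — no shift from this change.
The net shift is to the left. X4 is a reactant, so its amount increases.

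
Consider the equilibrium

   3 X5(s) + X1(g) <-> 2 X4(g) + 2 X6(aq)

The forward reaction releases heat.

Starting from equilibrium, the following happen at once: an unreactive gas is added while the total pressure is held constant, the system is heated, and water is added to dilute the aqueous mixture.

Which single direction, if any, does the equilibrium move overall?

cannot be determined

Adding inert gas at constant total pressure expands the volume and lowers every reacting partial pressure. With Δn_gas = 2 − 1 = +1, Q moves away from K toward the side with fewer gas moles, so the system shifts toward the side with more gas moles — to the right.
The forward reaction is exothermic. Raising T favours the endothermic direction — shift to the left.
Dilution lowers every aqueous concentration by the same factor. Δn_aq = 2 − 0 = +2, so the system shifts toward the side with more dissolved moles — to the right.
The individual effects push in opposite directions; without quantitative information the net direction cannot be determined.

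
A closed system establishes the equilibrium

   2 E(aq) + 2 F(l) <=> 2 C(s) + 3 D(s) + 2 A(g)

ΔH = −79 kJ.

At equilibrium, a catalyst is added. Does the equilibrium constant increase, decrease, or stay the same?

unchanged

The equilibrium constant depends only on temperature. This perturbation changes neither the position of equilibrium nor K.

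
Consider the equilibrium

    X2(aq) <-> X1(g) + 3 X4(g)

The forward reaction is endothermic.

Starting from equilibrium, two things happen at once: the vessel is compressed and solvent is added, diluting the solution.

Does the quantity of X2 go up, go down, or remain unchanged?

increases

Gas moles: reactants 0, products 4 (Δn_gas = +4). Compression shifts the system toward the side with fewer moles of gas — to the left.
Dilution lowers every aqueous concentration by the same factor. Δn_aq = 0 − 1 = -1, so the system shifts toward the side with more dissolved moles — to the left.
The net shift is to the left. X2 is a reactant, so its amount increases.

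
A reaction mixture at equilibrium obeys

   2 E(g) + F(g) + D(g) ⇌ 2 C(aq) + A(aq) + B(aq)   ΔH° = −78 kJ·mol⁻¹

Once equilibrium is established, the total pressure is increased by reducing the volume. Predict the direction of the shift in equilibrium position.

Gas moles: reactants 4, products 0 (Δn_gas = -4). Compression shifts the system toward the side with fewer moles of gas — to the right.

right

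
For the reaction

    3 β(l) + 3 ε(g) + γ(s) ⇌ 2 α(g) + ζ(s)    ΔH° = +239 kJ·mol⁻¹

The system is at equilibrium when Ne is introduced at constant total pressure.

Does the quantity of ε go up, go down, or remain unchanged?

increases

Adding inert gas at constant total pressure expands the volume and lowers every reacting partial pressure. With Δn_gas = 2 − 3 = -1, Q moves away from K toward the side with fewer gas moles, so the system shifts toward the side with more gas moles — to the left.
The net shift is to the left. ε is a reactant, so its amount increases.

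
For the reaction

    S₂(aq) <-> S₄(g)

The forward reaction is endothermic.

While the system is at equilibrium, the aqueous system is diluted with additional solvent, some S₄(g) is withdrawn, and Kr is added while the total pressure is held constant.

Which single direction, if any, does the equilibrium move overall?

cannot be determined

Dilution lowers every aqueous concentration by the same factor. Δn_aq = 0 − 1 = -1, so the system shifts toward the side with more dissolved moles — to the left.
Removing S₄ (g), a product, drives the reaction to the right.
Adding inert gas at constant total pressure expands the volume and lowers every reacting partial pressure. With Δn_gas = 1 − 0 = +1, Q moves away from K toward the side with fewer gas moles, so the system shifts toward the side with more gas moles — to the right.
The individual effects push in opposite directions; without quantitative information the net direction cannot be determined.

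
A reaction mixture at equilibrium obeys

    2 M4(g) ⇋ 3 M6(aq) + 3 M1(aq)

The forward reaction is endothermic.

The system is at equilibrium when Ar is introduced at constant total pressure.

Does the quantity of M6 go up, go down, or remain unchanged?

Adding inert gas at constant total pressure expands the volume and lowers every reacting partial pressure. With Δn_gas = 0 − 2 = -2, Q moves away from K toward the side with fewer gas moles, so the system shifts toward the side with more gas moles — to the left.
The net shift is to the left. M6 is a product, so its amount decreases.

decreases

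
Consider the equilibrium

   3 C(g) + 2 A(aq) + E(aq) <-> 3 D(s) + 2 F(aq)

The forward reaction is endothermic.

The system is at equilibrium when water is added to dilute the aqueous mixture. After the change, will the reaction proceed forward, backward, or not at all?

left

Dilution lowers every aqueous concentration by the same factor. Δn_aq = 2 − 3 = -1, so the system shifts toward the side with more dissolved moles — to the left.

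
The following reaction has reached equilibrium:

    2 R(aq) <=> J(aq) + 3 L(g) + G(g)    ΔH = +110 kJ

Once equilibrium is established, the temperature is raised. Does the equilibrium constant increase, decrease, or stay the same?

K depends on temperature via the van 't Hoff relation. The forward reaction is endothermic, so raising T increases K.

increases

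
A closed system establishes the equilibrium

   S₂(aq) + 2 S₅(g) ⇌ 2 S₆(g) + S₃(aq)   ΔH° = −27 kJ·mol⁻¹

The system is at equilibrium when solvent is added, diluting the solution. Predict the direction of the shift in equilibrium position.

no shift

Dilution scales every aqueous concentration by the same factor. Δn_aq = 1 − 1 = 0, so Q is unchanged — no shift.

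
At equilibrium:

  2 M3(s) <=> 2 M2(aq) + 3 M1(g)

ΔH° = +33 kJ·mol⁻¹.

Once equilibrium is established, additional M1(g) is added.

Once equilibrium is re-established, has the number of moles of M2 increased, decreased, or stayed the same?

Adding M1 (g), a product, drives the reaction to the left.
The net shift is to the left. M2 is a product, so its amount decreases.

decreases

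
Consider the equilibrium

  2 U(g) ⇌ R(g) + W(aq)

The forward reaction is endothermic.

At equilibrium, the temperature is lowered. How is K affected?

decreases

K depends on temperature via the van 't Hoff relation. The forward reaction is endothermic, so lowering T decreases K.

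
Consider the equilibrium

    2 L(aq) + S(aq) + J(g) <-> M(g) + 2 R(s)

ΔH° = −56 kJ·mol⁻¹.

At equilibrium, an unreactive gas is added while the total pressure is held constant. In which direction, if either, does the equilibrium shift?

no shift

Adding inert gas at constant total pressure expands the volume, scaling every reacting partial pressure by the same factor. Δn_gas = 1 − 1 = 0, so Q is unchanged — no shift.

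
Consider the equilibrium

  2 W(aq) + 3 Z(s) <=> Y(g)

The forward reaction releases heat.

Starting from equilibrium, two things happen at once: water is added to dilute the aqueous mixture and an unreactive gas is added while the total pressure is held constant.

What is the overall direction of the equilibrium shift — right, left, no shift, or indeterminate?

cannot be determined

Dilution lowers every aqueous concentration by the same factor. Δn_aq = 0 − 2 = -2, so the system shifts toward the side with more dissolved moles — to the left.
Adding inert gas at constant total pressure expands the volume and lowers every reacting partial pressure. With Δn_gas = 1 − 0 = +1, Q moves away from K toward the side with fewer gas moles, so the system shifts toward the side with more gas moles — to the right.
The individual effects push in opposite directions; without quantitative information the net direction cannot be determined.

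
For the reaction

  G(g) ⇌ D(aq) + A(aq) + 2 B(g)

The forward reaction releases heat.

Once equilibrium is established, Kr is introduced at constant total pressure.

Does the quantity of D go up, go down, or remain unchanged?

Adding inert gas at constant total pressure expands the volume and lowers every reacting partial pressure. With Δn_gas = 2 − 1 = +1, Q moves away from K toward the side with fewer gas moles, so the system shifts toward the side with more gas moles — to the right.
The net shift is to the right. D is a product, so its amount increases.

increases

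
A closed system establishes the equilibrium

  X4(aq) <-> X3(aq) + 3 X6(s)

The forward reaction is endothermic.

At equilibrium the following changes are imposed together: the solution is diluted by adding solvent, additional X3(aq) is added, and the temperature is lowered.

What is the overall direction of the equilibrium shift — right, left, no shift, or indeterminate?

Dilution scales every aqueous concentration by the same factor. Δn_aq = 1 − 1 = 0, so Q is unchanged — no shift.
Adding X3 (aq), a product, drives the reaction to the left.
The forward reaction is endothermic. Lowering T favours the exothermic direction — shift to the left.
Only the nonzero effect(s) matter; the net shift is to the left.

left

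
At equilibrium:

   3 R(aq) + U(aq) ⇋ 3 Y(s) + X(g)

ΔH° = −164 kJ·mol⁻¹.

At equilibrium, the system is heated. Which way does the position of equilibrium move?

left

The forward reaction is exothermic. Raising T favours the endothermic direction — shift to the left.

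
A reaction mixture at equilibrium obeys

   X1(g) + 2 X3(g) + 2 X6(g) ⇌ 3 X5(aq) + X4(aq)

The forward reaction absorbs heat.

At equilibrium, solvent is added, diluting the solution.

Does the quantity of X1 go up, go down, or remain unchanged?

decreases

Dilution lowers every aqueous concentration by the same factor. Δn_aq = 4 − 0 = +4, so the system shifts toward the side with more dissolved moles — to the right.
The net shift is to the right. X1 is a reactant, so its amount decreases.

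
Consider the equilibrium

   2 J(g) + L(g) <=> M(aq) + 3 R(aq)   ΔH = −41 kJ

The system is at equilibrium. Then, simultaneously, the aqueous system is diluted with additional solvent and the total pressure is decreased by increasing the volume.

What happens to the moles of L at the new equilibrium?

cannot be determined

Dilution lowers every aqueous concentration by the same factor. Δn_aq = 4 − 0 = +4, so the system shifts toward the side with more dissolved moles — to the right.
Gas moles: reactants 3, products 0 (Δn_gas = -3). Expansion shifts the system toward the side with more moles of gas — to the left.
The two effects oppose each other, so the net shift — and hence the change in L — cannot be determined from the given information.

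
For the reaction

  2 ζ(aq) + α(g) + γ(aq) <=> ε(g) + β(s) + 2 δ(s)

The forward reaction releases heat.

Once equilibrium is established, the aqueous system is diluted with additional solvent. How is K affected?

unchanged

The equilibrium constant depends only on temperature. This perturbation may move the position of equilibrium, but since T is unchanged, K itself is unchanged.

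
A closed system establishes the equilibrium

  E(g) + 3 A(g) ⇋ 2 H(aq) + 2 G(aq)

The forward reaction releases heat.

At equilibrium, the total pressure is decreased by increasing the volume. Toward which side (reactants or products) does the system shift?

left

Gas moles: reactants 4, products 0 (Δn_gas = -4). Expansion shifts the system toward the side with more moles of gas — to the left.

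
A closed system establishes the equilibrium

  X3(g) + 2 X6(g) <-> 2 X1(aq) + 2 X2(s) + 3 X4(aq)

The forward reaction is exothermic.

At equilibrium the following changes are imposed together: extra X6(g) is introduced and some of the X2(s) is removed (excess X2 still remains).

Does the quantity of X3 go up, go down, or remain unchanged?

decreases

Adding X6 (g), a reactant, drives the reaction to the right.
X2 is a pure solid; its activity is 1 regardless of amount, so Q is unaffected — no shift from this change.
The net shift is to the right. X3 is a reactant, so its amount decreases.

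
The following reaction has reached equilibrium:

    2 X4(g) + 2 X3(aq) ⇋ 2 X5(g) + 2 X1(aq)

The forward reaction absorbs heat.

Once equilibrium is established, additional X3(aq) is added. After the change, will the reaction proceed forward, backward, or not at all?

right

Adding X3 (aq), a reactant, drives the reaction to the right.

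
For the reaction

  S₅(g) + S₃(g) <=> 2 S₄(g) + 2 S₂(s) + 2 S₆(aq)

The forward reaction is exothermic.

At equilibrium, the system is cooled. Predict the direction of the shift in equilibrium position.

The forward reaction is exothermic. Lowering T favours the exothermic direction — shift to the right.

right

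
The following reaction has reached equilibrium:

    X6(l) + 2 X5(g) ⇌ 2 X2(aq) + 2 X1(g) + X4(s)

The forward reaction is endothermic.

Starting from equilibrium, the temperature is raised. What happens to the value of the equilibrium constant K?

increases

K depends on temperature via the van 't Hoff relation. The forward reaction is endothermic, so raising T increases K.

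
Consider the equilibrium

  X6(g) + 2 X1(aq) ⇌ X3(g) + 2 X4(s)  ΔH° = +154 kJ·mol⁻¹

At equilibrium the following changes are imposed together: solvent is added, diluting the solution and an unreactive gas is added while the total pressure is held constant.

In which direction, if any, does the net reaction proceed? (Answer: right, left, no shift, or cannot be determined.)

left

Dilution lowers every aqueous concentration by the same factor. Δn_aq = 0 − 2 = -2, so the system shifts toward the side with more dissolved moles — to the left.
Adding inert gas at constant total pressure expands the volume, scaling every reacting partial pressure by the same factor. Δn_gas = 1 − 1 = 0, so Q is unchanged — no shift.
Only the nonzero effect(s) matter; the net shift is to the left.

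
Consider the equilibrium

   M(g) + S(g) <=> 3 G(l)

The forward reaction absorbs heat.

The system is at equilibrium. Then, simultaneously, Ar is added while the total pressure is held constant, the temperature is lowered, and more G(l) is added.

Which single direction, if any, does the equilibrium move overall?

left

Adding inert gas at constant total pressure expands the volume and lowers every reacting partial pressure. With Δn_gas = 0 − 2 = -2, Q moves away from K toward the side with fewer gas moles, so the system shifts toward the side with more gas moles — to the left.
The forward reaction is endothermic. Lowering T favours the exothermic direction — shift to the left.
G is a pure liquid; its activity is 1 regardless of amount, so Q is unaffected — no shift from this change.
Only the nonzero effect(s) matter; the net shift is to the left.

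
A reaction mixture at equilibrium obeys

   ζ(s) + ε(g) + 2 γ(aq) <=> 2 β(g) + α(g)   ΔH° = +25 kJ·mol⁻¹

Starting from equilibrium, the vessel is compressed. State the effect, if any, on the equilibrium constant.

unchanged

The equilibrium constant depends only on temperature. This perturbation may move the position of equilibrium, but since T is unchanged, K itself is unchanged.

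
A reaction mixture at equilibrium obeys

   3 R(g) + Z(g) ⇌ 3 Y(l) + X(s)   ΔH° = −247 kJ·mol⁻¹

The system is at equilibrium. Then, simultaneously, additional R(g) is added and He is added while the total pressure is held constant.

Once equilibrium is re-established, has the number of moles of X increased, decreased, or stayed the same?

cannot be determined

Adding R (g), a reactant, drives the reaction to the right.
Adding inert gas at constant total pressure expands the volume and lowers every reacting partial pressure. With Δn_gas = 0 − 4 = -4, Q moves away from K toward the side with fewer gas moles, so the system shifts toward the side with more gas moles — to the left.
The two effects oppose each other, so the net shift — and hence the change in X — cannot be determined from the given information.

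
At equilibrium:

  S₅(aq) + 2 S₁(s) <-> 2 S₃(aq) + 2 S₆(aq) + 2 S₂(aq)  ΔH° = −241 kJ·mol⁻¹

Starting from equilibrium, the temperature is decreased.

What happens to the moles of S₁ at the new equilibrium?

decreases

The forward reaction is exothermic. Lowering T favours the exothermic direction — shift to the right.
The net shift is to the right. S₁ is a reactant, so its amount decreases.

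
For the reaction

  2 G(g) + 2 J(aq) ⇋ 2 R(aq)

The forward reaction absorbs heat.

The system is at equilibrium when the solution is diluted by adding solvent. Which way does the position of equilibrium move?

Dilution scales every aqueous concentration by the same factor. Δn_aq = 2 − 2 = 0, so Q is unchanged — no shift.

no shift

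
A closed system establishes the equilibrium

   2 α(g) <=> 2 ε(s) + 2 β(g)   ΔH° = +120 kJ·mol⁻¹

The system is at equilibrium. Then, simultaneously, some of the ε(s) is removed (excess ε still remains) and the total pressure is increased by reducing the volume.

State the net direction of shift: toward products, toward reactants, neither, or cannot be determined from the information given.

no shift

ε is a pure solid; its activity is 1 regardless of amount, so Q is unaffected — no shift from this change.
Gas moles: reactants 2, products 2. Δn_gas = 0, so a volume change leaves Q equal to K — no shift from this change.
None of the changes alters Q relative to K, so there is no net shift.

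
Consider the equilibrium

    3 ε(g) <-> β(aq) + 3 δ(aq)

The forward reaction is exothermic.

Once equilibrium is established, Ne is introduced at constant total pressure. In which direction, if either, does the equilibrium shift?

left

Adding inert gas at constant total pressure expands the volume and lowers every reacting partial pressure. With Δn_gas = 0 − 3 = -3, Q moves away from K toward the side with fewer gas moles, so the system shifts toward the side with more gas moles — to the left.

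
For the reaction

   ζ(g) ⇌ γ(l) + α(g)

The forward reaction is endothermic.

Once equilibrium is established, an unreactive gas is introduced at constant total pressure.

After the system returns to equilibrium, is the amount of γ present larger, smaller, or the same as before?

Adding inert gas at constant total pressure expands the volume, scaling every reacting partial pressure by the same factor. Δn_gas = 1 − 1 = 0, so Q is unchanged — no shift.
No net shift occurs, so the amount of γ is unchanged.

unchanged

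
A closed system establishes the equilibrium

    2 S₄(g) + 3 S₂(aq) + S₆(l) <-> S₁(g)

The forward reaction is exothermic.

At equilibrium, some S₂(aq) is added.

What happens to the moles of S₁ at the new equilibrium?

Adding S₂ (aq), a reactant, drives the reaction to the right.
The net shift is to the right. S₁ is a product, so its amount increases.

increases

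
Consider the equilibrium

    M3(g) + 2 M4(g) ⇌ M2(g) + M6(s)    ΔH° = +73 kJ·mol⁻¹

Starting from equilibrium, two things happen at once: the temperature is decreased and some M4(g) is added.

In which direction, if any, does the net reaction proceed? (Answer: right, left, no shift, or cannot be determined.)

cannot be determined

The forward reaction is endothermic. Lowering T favours the exothermic direction — shift to the left.
Adding M4 (g), a reactant, drives the reaction to the right.
The individual effects push in opposite directions; without quantitative information the net direction cannot be determined.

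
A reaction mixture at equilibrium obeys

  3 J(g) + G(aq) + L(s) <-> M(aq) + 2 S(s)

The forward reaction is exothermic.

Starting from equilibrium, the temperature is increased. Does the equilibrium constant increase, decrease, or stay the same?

decreases

K depends on temperature via the van 't Hoff relation. The forward reaction is exothermic, so raising T decreases K.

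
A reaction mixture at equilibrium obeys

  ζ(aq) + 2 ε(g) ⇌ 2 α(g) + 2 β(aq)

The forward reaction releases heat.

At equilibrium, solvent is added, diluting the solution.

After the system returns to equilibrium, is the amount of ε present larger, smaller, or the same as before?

Dilution lowers every aqueous concentration by the same factor. Δn_aq = 2 − 1 = +1, so the system shifts toward the side with more dissolved moles — to the right.
The net shift is to the right. ε is a reactant, so its amount decreases.

decreases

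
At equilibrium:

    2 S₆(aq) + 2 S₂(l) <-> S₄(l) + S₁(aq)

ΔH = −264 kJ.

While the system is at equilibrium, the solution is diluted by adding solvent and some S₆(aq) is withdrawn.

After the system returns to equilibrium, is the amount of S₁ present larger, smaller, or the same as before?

decreases

Dilution lowers every aqueous concentration by the same factor. Δn_aq = 1 − 2 = -1, so the system shifts toward the side with more dissolved moles — to the left.
Removing S₆ (aq), a reactant, drives the reaction to the left.
The net shift is to the left. S₁ is a product, so its amount decreases.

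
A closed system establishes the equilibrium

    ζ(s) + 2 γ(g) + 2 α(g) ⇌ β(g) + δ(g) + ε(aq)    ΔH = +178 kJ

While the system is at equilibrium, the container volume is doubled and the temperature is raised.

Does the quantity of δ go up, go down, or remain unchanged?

Gas moles: reactants 4, products 2 (Δn_gas = -2). Expansion shifts the system toward the side with more moles of gas — to the left.
The forward reaction is endothermic. Raising T favours the endothermic direction — shift to the right.
The two effects oppose each other, so the net shift — and hence the change in δ — cannot be determined from the given information.

cannot be determined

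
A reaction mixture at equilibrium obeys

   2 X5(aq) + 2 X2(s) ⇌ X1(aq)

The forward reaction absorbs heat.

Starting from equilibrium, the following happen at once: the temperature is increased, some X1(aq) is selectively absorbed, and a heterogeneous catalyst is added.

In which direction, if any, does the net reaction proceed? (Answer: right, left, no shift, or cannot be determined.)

right

The forward reaction is endothermic. Raising T favours the endothermic direction — shift to the right.
Removing X1 (aq), a product, drives the reaction to the right.
A catalyst speeds both forward and reverse rates equally; it changes neither Q nor K — no shift from this change.
Only the nonzero effect(s) matter; the net shift is to the right.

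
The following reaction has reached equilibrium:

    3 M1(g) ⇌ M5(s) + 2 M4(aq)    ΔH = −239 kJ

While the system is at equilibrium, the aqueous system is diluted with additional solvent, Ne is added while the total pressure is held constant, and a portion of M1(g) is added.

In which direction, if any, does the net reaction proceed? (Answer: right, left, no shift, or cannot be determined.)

Dilution lowers every aqueous concentration by the same factor. Δn_aq = 2 − 0 = +2, so the system shifts toward the side with more dissolved moles — to the right.
Adding inert gas at constant total pressure expands the volume and lowers every reacting partial pressure. With Δn_gas = 0 − 3 = -3, Q moves away from K toward the side with fewer gas moles, so the system shifts toward the side with more gas moles — to the left.
Adding M1 (g), a reactant, drives the reaction to the right.
The individual effects push in opposite directions; without quantitative information the net direction cannot be determined.

cannot be determined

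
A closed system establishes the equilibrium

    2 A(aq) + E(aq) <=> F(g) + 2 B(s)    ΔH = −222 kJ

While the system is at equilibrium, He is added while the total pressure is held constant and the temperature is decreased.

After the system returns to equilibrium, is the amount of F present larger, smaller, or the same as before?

Adding inert gas at constant total pressure expands the volume and lowers every reacting partial pressure. With Δn_gas = 1 − 0 = +1, Q moves away from K toward the side with fewer gas moles, so the system shifts toward the side with more gas moles — to the right.
The forward reaction is exothermic. Lowering T favours the exothermic direction — shift to the right.
The net shift is to the right. F is a product, so its amount increases.

increases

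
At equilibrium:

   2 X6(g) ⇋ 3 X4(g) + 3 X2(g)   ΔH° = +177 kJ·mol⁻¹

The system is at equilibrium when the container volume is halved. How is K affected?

The equilibrium constant depends only on temperature. This perturbation may move the position of equilibrium, but since T is unchanged, K itself is unchanged.

unchanged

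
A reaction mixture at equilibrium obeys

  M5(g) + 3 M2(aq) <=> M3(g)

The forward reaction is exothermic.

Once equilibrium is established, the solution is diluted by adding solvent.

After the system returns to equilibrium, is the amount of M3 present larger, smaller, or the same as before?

Dilution lowers every aqueous concentration by the same factor. Δn_aq = 0 − 3 = -3, so the system shifts toward the side with more dissolved moles — to the left.
The net shift is to the left. M3 is a product, so its amount decreases.

decreases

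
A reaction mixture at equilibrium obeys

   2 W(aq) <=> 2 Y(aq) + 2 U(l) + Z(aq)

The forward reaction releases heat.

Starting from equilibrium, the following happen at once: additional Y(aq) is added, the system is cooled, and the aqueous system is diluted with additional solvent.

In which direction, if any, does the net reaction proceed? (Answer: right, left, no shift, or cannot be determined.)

Adding Y (aq), a product, drives the reaction to the left.
The forward reaction is exothermic. Lowering T favours the exothermic direction — shift to the right.
Dilution lowers every aqueous concentration by the same factor. Δn_aq = 3 − 2 = +1, so the system shifts toward the side with more dissolved moles — to the right.
The individual effects push in opposite directions; without quantitative information the net direction cannot be determined.

cannot be determined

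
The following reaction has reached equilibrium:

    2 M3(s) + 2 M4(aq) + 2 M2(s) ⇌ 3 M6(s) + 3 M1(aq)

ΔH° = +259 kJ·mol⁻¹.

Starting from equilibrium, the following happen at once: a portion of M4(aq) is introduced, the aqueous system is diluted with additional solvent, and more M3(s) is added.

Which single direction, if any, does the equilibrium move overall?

Adding M4 (aq), a reactant, drives the reaction to the right.
Dilution lowers every aqueous concentration by the same factor. Δn_aq = 3 − 2 = +1, so the system shifts toward the side with more dissolved moles — to the right.
M3 is a pure solid; its activity is 1 regardless of amount, so Q is unaffected — no shift from this change.
Only the nonzero effect(s) matter; the net shift is to the right.

right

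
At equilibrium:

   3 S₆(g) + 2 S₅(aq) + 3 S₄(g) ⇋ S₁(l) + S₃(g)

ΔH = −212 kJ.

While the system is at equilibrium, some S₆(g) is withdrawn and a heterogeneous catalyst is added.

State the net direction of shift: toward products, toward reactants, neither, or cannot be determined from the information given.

Removing S₆ (g), a reactant, drives the reaction to the left.
A catalyst speeds both forward and reverse rates equally; it changes neither Q nor K — no shift from this change.
Only the nonzero effect(s) matter; the net shift is to the left.

left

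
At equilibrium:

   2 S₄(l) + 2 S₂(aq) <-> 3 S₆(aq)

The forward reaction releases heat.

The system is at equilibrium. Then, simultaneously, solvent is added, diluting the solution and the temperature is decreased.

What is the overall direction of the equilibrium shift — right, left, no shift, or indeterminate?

right

Dilution lowers every aqueous concentration by the same factor. Δn_aq = 3 − 2 = +1, so the system shifts toward the side with more dissolved moles — to the right.
The forward reaction is exothermic. Lowering T favours the exothermic direction — shift to the right.
All effects act in the same direction — net shift to the right.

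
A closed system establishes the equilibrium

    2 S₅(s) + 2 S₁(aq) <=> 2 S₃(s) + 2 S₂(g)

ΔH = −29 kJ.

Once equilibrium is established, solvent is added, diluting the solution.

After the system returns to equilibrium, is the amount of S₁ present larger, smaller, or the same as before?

increases

Dilution lowers every aqueous concentration by the same factor. Δn_aq = 0 − 2 = -2, so the system shifts toward the side with more dissolved moles — to the left.
The net shift is to the left. S₁ is a reactant, so its amount increases.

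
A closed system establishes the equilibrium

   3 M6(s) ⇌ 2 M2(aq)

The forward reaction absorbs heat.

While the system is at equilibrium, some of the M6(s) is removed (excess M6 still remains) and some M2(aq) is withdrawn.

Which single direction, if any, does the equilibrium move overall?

M6 is a pure solid; its activity is 1 regardless of amount, so Q is unaffected — no shift from this change.
Removing M2 (aq), a product, drives the reaction to the right.
Only the nonzero effect(s) matter; the net shift is to the right.

right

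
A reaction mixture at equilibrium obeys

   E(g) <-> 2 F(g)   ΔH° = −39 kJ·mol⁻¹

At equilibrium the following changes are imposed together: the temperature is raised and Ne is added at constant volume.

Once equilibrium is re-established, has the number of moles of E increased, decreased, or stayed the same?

The forward reaction is exothermic. Raising T favours the endothermic direction — shift to the left.
At constant volume, adding an inert gas leaves every reacting species' partial pressure unchanged, so Q is unchanged — no shift from this change.
The net shift is to the left. E is a reactant, so its amount increases.

increases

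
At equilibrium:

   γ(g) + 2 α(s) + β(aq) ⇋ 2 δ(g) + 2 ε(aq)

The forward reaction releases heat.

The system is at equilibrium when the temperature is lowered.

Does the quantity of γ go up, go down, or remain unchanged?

decreases

The forward reaction is exothermic. Lowering T favours the exothermic direction — shift to the right.
The net shift is to the right. γ is a reactant, so its amount decreases.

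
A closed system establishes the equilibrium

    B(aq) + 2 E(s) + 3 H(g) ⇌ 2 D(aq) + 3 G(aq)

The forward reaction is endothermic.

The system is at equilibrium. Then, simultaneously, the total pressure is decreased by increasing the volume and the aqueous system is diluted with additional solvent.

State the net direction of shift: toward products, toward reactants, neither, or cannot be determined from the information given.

Gas moles: reactants 3, products 0 (Δn_gas = -3). Expansion shifts the system toward the side with more moles of gas — to the left.
Dilution lowers every aqueous concentration by the same factor. Δn_aq = 5 − 1 = +4, so the system shifts toward the side with more dissolved moles — to the right.
The individual effects push in opposite directions; without quantitative information the net direction cannot be determined.

cannot be determined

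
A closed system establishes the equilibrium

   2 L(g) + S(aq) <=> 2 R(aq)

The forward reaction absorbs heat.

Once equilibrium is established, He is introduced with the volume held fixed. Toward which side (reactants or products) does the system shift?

At constant volume, adding an inert gas leaves every reacting species' partial pressure unchanged, so Q is unchanged — no shift from this change.

no shift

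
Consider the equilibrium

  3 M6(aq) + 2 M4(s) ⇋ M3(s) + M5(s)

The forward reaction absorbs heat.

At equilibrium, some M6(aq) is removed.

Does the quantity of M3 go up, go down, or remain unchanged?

Removing M6 (aq), a reactant, drives the reaction to the left.
The net shift is to the left. M3 is a product, so its amount decreases.

decreases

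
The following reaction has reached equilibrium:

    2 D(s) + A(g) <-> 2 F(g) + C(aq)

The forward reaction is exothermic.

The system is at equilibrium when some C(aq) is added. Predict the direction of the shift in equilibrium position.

Adding C (aq), a product, drives the reaction to the left.

left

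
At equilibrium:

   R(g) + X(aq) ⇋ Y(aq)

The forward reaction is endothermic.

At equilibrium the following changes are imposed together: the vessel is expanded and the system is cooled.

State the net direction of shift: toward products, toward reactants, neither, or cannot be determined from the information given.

Gas moles: reactants 1, products 0 (Δn_gas = -1). Expansion shifts the system toward the side with more moles of gas — to the left.
The forward reaction is endothermic. Lowering T favours the exothermic direction — shift to the left.
All effects act in the same direction — net shift to the left.

left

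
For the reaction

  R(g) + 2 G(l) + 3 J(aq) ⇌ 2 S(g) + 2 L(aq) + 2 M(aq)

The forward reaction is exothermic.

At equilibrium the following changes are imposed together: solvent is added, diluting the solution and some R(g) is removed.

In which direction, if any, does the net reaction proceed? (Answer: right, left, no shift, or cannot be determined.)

Dilution lowers every aqueous concentration by the same factor. Δn_aq = 4 − 3 = +1, so the system shifts toward the side with more dissolved moles — to the right.
Removing R (g), a reactant, drives the reaction to the left.
The individual effects push in opposite directions; without quantitative information the net direction cannot be determined.

cannot be determined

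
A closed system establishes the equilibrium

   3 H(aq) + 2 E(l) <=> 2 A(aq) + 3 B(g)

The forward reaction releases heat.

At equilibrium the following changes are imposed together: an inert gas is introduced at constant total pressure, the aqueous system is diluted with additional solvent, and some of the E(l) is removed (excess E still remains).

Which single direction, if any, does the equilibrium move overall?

cannot be determined

Adding inert gas at constant total pressure expands the volume and lowers every reacting partial pressure. With Δn_gas = 3 − 0 = +3, Q moves away from K toward the side with fewer gas moles, so the system shifts toward the side with more gas moles — to the right.
Dilution lowers every aqueous concentration by the same factor. Δn_aq = 2 − 3 = -1, so the system shifts toward the side with more dissolved moles — to the left.
E is a pure liquid; its activity is 1 regardless of amount, so Q is unaffected — no shift from this change.
The individual effects push in opposite directions; without quantitative information the net direction cannot be determined.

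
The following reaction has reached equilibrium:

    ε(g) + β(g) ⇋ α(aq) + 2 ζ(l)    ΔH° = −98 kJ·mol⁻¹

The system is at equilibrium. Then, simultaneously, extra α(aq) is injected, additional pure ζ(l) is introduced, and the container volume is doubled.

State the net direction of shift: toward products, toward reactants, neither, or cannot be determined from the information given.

Adding α (aq), a product, drives the reaction to the left.
ζ is a pure liquid; its activity is 1 regardless of amount, so Q is unaffected — no shift from this change.
Gas moles: reactants 2, products 0 (Δn_gas = -2). Expansion shifts the system toward the side with more moles of gas — to the left.
Only the nonzero effect(s) matter; the net shift is to the left.

left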